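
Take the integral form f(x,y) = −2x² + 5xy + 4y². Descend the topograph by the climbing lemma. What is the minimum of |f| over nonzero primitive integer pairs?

river: ρ → (4,3,-3)
river: ρ → (-3,3,4)
river: ρ → (4,5,-2)
river: ρ → (-2,7,1)
river: ρ → (1,7,-2)
river: ρ → (-2,5,4)
closes: descent 0, river 6
min |a| on river = 1

1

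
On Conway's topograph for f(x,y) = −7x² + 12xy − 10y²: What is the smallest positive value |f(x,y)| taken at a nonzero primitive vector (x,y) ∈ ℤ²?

translate: b→2 (≡-12 mod 14), so (7,-12,10)→(7,2,5)
flip: (7,2,5)→(5,-2,7)
reduced (well bottom): (5,-2,7) with a≤c, −a<b≤a
well minimum |f| = |-5| = 5 (negative-definite)

5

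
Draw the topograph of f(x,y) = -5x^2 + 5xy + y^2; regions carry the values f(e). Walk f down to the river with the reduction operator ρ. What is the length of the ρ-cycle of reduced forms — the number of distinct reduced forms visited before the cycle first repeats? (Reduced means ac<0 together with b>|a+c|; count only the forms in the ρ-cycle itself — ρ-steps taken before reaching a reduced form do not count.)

D = 45, ⌊√D⌋ = 6
river: ρ → (1,5,-5)
river: ρ → (-5,5,1)
ρ-cycle length = 2 (tail of 0 descent steps not counted)

2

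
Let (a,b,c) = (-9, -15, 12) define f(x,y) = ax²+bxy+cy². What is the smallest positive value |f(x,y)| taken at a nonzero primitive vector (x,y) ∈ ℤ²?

descent: ρ → (12,15,-9)  [lands on river]
river: ρ → (-9,21,6)
river: ρ → (6,15,-18)
river: ρ → (-18,21,3)
river: ρ → (3,21,-18)
river: ρ → (-18,15,6)
river: ρ → (6,21,-9)
river: ρ → (-9,15,12)
river: ρ → (12,9,-12)
river: ρ → (-12,15,9)
river: ρ → (9,21,-6)
river: ρ → (-6,15,18)
river: ρ → (18,21,-3)
river: ρ → (-3,21,18)
river: ρ → (18,15,-6)
river: ρ → (-6,21,9)
river: ρ → (9,15,-12)
river: ρ → (-12,9,12)
closes: descent 1, river 18
min |a| on river = 3

3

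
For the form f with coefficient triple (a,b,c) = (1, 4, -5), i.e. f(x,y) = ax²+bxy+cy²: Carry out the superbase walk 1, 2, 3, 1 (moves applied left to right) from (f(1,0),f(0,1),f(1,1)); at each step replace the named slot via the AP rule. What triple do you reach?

start (1,-5,0) = (f(1,0),f(0,1),f(1,1))
replace slot 1: 2·((-5)+0) − 1 = -11 → (-11,-5,0)
replace slot 2: 2·((-11)+0) − (-5) = -17 → (-11,-17,0)
replace slot 3: 2·((-11)+(-17)) − 0 = -56 → (-11,-17,-56)
replace slot 1: 2·((-17)+(-56)) − (-11) = -135 → (-135,-17,-56)

-135,-17,-56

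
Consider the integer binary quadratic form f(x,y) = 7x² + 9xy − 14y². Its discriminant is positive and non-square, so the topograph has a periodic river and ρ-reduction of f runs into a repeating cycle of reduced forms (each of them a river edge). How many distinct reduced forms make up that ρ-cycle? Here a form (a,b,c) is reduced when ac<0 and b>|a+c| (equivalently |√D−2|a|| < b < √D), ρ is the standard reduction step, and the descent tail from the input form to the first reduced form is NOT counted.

D = 473, ⌊√D⌋ = 21
river: ρ → (-14,19,2)
river: ρ → (2,21,-4)
river: ρ → (-4,19,7)
river: ρ → (7,9,-14)
ρ-cycle length = 4 (tail of 0 descent steps not counted)

4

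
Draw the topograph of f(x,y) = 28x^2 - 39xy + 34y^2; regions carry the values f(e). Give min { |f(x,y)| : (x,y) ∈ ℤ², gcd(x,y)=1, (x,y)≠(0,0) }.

translate: b→17 (≡-39 mod 56), so (28,-39,34)→(28,17,23)
flip: (28,17,23)→(23,-17,28)
reduced (well bottom): (23,-17,28) with a≤c, −a<b≤a
well minimum = a = 23

23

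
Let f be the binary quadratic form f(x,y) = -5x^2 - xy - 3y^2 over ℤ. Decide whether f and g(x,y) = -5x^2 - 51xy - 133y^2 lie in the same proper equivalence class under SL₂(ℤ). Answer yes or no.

D₁ = -59, D₂ = -59
f is negative-definite; reduce −f:
−f: flip: (5,1,3)→(3,-1,5)
−f: reduced (well bottom): (3,-1,5) with a≤c, −a<b≤a
flip sign back: reduced form of f is (-3,1,-5)
g is negative-definite; reduce −g:
−g: translate: b→1 (≡51 mod 10), so (5,51,133)→(5,1,3)
−g: flip: (5,1,3)→(3,-1,5)
−g: reduced (well bottom): (3,-1,5) with a≤c, −a<b≤a
flip sign back: reduced form of g is (-3,1,-5)
reduced forms (-3, 1, -5) vs (-3, 1, -5) ⇒ equivalent

yes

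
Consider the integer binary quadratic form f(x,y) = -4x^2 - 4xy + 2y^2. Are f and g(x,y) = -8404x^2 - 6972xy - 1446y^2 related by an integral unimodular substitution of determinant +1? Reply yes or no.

D₁ = 48, D₂ = 48
river cycle of f (length 2): (2, 4, -4), (-4, 4, 2)
river cycle of g (length 2): (-4, 4, 2), (2, 4, -4)
cycles coincide ⇒ equivalent

yes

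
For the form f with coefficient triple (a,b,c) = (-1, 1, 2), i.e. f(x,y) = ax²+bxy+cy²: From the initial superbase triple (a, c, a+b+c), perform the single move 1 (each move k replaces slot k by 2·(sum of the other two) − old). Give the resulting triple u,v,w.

start (-1,2,2) = (f(1,0),f(0,1),f(1,1))
replace slot 1: 2·(2+2) − (-1) = 9 → (9,2,2)

9,2,2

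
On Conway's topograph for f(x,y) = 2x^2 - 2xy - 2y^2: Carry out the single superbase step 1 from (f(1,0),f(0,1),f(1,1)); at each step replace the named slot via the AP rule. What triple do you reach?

start (2,-2,-2) = (f(1,0),f(0,1),f(1,1))
replace slot 1: 2·((-2)+(-2)) − 2 = -10 → (-10,-2,-2)

-10,-2,-2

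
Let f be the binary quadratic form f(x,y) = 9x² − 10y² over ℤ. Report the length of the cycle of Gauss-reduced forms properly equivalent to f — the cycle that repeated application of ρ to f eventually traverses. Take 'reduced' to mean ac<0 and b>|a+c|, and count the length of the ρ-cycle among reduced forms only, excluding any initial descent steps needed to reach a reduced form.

D = 360, ⌊√D⌋ = 18
descent: ρ → (-10,0,9)
descent: ρ → (9,18,-1)  [lands on river]
river: ρ → (-1,18,9)
ρ-cycle length = 2 (tail of 2 descent steps not counted)

2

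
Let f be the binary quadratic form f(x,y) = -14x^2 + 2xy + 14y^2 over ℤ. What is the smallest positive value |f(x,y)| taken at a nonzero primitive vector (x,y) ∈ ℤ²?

river: ρ → (14,26,-2)
river: ρ → (-2,26,14)
river: ρ → (14,2,-14)
river: ρ → (-14,26,2)
river: ρ → (2,26,-14)
river: ρ → (-14,2,14)
closes: descent 0, river 6
min |a| on river = 2

2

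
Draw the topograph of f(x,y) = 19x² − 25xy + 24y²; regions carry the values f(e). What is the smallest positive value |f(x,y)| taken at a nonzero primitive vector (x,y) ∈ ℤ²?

translate: b→13 (≡-25 mod 38), so (19,-25,24)→(19,13,18)
flip: (19,13,18)→(18,-13,19)
reduced (well bottom): (18,-13,19) with a≤c, −a<b≤a
well minimum = a = 18

18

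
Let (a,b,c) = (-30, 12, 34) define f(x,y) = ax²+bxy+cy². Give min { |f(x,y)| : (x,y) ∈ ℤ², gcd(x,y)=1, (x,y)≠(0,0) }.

river: ρ → (34,56,-8)
river: ρ → (-8,56,34)
river: ρ → (34,12,-30)
river: ρ → (-30,48,16)
river: ρ → (16,48,-30)
river: ρ → (-30,12,34)
closes: descent 0, river 6
min |a| on river = 8

8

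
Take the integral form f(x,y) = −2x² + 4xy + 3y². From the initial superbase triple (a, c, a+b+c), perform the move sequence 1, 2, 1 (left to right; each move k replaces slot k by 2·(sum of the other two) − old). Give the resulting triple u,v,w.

start (-2,3,5) = (f(1,0),f(0,1),f(1,1))
replace slot 1: 2·(3+5) − (-2) = 18 → (18,3,5)
replace slot 2: 2·(18+5) − 3 = 43 → (18,43,5)
replace slot 1: 2·(43+5) − 18 = 78 → (78,43,5)

78,43,5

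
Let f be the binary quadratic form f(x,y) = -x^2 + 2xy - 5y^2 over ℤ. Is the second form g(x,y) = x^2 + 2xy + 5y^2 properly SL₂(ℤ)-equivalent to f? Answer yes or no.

D₁ = -16, D₂ = -16
f is negative-definite; reduce −f:
−f: translate: b→0 (≡-2 mod 2), so (1,-2,5)→(1,0,4)
−f: reduced (well bottom): (1,0,4) with a≤c, −a<b≤a
flip sign back: reduced form of f is (-1,0,-4)
g: translate: b→0 (≡2 mod 2), so (1,2,5)→(1,0,4)
g: reduced (well bottom): (1,0,4) with a≤c, −a<b≤a
reduced forms (-1, 0, -4) vs (1, 0, 4) ⇒ inequivalent

no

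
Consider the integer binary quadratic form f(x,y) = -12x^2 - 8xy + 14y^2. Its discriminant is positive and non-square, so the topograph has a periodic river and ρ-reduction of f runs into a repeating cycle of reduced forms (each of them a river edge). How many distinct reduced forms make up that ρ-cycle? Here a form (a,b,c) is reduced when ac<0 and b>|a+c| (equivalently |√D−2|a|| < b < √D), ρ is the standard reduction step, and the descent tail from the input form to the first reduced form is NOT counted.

D = 736, ⌊√D⌋ = 27
descent: ρ → (14,8,-12)  [lands on river]
river: ρ → (-12,16,10)
river: ρ → (10,24,-4)
river: ρ → (-4,24,10)
river: ρ → (10,16,-12)
river: ρ → (-12,8,14)
river: ρ → (14,20,-6)
river: ρ → (-6,16,20)
river: ρ → (20,24,-2)
river: ρ → (-2,24,20)
river: ρ → (20,16,-6)
river: ρ → (-6,20,14)
ρ-cycle length = 12 (tail of 1 descent step not counted)

12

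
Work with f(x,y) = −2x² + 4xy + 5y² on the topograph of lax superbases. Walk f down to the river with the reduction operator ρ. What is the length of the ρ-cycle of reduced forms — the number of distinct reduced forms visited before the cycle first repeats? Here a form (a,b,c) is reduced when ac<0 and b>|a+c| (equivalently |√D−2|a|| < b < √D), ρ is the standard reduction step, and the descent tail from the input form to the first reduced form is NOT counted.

D = 56, ⌊√D⌋ = 7
river: ρ → (5,6,-1)
river: ρ → (-1,6,5)
river: ρ → (5,4,-2)
river: ρ → (-2,4,5)
ρ-cycle length = 4 (tail of 0 descent steps not counted)

4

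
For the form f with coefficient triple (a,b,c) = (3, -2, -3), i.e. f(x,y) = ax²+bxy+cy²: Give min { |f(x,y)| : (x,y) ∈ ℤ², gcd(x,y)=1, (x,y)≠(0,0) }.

descent: ρ → (-3,2,3)  [lands on river]
river: ρ → (3,4,-2)
river: ρ → (-2,4,3)
river: ρ → (3,2,-3)
river: ρ → (-3,4,2)
river: ρ → (2,4,-3)
closes: descent 1, river 6
min |a| on river = 2

2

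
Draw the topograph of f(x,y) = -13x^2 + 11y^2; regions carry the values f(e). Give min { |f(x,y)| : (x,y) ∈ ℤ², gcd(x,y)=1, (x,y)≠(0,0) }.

descent: ρ → (11,22,-2)  [lands on river]
river: ρ → (-2,22,11)
closes: descent 1, river 2
min |a| on river = 2

2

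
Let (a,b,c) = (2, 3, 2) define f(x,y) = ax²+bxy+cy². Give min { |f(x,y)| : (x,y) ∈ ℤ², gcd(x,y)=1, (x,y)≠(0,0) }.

translate: b→-1 (≡3 mod 4), so (2,3,2)→(2,-1,1)
flip: (2,-1,1)→(1,1,2)
reduced (well bottom): (1,1,2) with a≤c, −a<b≤a
well minimum = a = 1

1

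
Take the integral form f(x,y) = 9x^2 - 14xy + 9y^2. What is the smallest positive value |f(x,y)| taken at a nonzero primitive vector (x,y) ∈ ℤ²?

translate: b→4 (≡-14 mod 18), so (9,-14,9)→(9,4,4)
flip: (9,4,4)→(4,-4,9)
translate: b→4 (≡-4 mod 8), so (4,-4,9)→(4,4,9)
reduced (well bottom): (4,4,9) with a≤c, −a<b≤a
well minimum = a = 4

4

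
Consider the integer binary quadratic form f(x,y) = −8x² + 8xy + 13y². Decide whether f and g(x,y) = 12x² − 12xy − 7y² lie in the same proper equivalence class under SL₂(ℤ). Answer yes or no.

D₁ = 480, D₂ = 480
river cycle of f (length 4): (13, 18, -3), (-3, 18, 13), (13, 8, -8), (-8, 8, 13)
river cycle of g (length 4): (-7, 12, 12), (12, 12, -7), (-7, 16, 8), (8, 16, -7)
cycles differ ⇒ inequivalent

no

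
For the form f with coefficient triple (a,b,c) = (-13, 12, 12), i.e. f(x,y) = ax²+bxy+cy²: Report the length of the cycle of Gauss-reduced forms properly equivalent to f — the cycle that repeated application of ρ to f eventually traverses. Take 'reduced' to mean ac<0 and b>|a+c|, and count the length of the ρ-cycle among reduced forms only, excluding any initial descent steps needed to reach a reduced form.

D = 768, ⌊√D⌋ = 27
river: ρ → (12,12,-13)
river: ρ → (-13,14,11)
river: ρ → (11,8,-16)
river: ρ → (-16,24,3)
river: ρ → (3,24,-16)
river: ρ → (-16,8,11)
river: ρ → (11,14,-13)
river: ρ → (-13,12,12)
ρ-cycle length = 8 (tail of 0 descent steps not counted)

8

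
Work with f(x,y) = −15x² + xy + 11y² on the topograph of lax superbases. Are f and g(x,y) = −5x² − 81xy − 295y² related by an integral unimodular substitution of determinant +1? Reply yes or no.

D₁ = 661, D₂ = 661
river cycle of f (length 22): (11, 21, -5), (-5, 19, 15), (15, 11, -9), (-9, 25, 1), (1, 25, -9), (-9, 11, 15), (15, 19, -5), (-5, 21, 11), (11, 23, -3), (-3, 25, 3), … (12 more)
river cycle of g (length 22): (-5, 19, 15), (15, 11, -9), (-9, 25, 1), (1, 25, -9), (-9, 11, 15), (15, 19, -5), (-5, 21, 11), (11, 23, -3), (-3, 25, 3), (3, 23, -11), … (12 more)
cycles coincide ⇒ equivalent

yes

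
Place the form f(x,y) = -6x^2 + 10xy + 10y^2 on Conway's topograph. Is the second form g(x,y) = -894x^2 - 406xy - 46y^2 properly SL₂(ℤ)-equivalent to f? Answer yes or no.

D₁ = 340, D₂ = 340
river cycle of f (length 6): (10, 10, -6), (-6, 14, 6), (6, 10, -10), (-10, 10, 6), (6, 14, -6), (-6, 10, 10)
river cycle of g (length 6): (-6, 10, 10), (10, 10, -6), (-6, 14, 6), (6, 10, -10), (-10, 10, 6), (6, 14, -6)
cycles coincide ⇒ equivalent

yes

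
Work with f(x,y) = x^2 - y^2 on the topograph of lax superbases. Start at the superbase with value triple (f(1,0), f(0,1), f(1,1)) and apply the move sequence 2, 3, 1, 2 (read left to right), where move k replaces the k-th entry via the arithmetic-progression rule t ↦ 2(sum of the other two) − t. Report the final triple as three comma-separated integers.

start (1,-1,0) = (f(1,0),f(0,1),f(1,1))
replace slot 2: 2·(1+0) − (-1) = 3 → (1,3,0)
replace slot 3: 2·(1+3) − 0 = 8 → (1,3,8)
replace slot 1: 2·(3+8) − 1 = 21 → (21,3,8)
replace slot 2: 2·(21+8) − 3 = 55 → (21,55,8)

21,55,8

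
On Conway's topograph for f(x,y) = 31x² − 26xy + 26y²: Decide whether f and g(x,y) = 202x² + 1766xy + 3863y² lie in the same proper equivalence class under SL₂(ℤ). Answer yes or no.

D₁ = -2548, D₂ = -2548
f: flip: (31,-26,26)→(26,26,31)
f: reduced (well bottom): (26,26,31) with a≤c, −a<b≤a
g: translate: b→150 (≡1766 mod 404), so (202,1766,3863)→(202,150,31)
g: flip: (202,150,31)→(31,-150,202)
g: translate: b→-26 (≡-150 mod 62), so (31,-150,202)→(31,-26,26)
g: flip: (31,-26,26)→(26,26,31)
g: reduced (well bottom): (26,26,31) with a≤c, −a<b≤a
reduced forms (26, 26, 31) vs (26, 26, 31) ⇒ equivalent

yes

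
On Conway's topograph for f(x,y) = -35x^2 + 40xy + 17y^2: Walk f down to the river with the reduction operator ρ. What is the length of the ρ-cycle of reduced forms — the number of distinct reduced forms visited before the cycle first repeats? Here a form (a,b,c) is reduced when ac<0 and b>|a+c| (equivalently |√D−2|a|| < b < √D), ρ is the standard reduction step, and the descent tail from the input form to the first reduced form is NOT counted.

D = 3980, ⌊√D⌋ = 63
river: ρ → (17,62,-2)
river: ρ → (-2,62,17)
river: ρ → (17,40,-35)
river: ρ → (-35,30,22)
river: ρ → (22,58,-7)
river: ρ → (-7,54,38)
river: ρ → (38,22,-23)
river: ρ → (-23,24,37)
river: ρ → (37,50,-10)
river: ρ → (-10,50,37)
river: ρ → (37,24,-23)
river: ρ → (-23,22,38)
river: ρ → (38,54,-7)
river: ρ → (-7,58,22)
river: ρ → (22,30,-35)
river: ρ → (-35,40,17)
ρ-cycle length = 16 (tail of 0 descent steps not counted)

16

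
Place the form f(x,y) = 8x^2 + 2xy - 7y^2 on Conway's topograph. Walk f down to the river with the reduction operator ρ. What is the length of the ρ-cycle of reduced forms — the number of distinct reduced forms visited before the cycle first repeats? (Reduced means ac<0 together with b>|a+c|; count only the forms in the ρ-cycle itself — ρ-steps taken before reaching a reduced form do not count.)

D = 228, ⌊√D⌋ = 15
river: ρ → (-7,12,3)
river: ρ → (3,12,-7)
river: ρ → (-7,2,8)
river: ρ → (8,14,-1)
river: ρ → (-1,14,8)
river: ρ → (8,2,-7)
ρ-cycle length = 6 (tail of 0 descent steps not counted)

6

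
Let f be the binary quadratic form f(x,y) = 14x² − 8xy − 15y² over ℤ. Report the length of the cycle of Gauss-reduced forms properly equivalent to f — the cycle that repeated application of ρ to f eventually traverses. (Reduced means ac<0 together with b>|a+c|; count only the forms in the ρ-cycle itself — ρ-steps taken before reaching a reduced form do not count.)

D = 904, ⌊√D⌋ = 30
descent: ρ → (-15,8,14)  [lands on river]
river: ρ → (14,20,-9)
river: ρ → (-9,16,18)
river: ρ → (18,20,-7)
river: ρ → (-7,22,15)
river: ρ → (15,8,-14)
river: ρ → (-14,20,9)
river: ρ → (9,16,-18)
river: ρ → (-18,20,7)
river: ρ → (7,22,-15)
ρ-cycle length = 10 (tail of 1 descent step not counted)

10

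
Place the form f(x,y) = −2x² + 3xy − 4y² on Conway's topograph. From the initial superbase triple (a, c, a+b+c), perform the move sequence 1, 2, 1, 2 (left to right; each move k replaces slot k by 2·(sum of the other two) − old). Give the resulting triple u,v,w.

start (-2,-4,-3) = (f(1,0),f(0,1),f(1,1))
replace slot 1: 2·((-4)+(-3)) − (-2) = -12 → (-12,-4,-3)
replace slot 2: 2·((-12)+(-3)) − (-4) = -26 → (-12,-26,-3)
replace slot 1: 2·((-26)+(-3)) − (-12) = -46 → (-46,-26,-3)
replace slot 2: 2·((-46)+(-3)) − (-26) = -72 → (-46,-72,-3)

-46,-72,-3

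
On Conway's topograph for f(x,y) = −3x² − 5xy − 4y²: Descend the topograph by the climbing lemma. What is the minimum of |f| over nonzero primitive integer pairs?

translate: b→-1 (≡5 mod 6), so (3,5,4)→(3,-1,2)
flip: (3,-1,2)→(2,1,3)
reduced (well bottom): (2,1,3) with a≤c, −a<b≤a
well minimum |f| = |-2| = 2 (negative-definite)

2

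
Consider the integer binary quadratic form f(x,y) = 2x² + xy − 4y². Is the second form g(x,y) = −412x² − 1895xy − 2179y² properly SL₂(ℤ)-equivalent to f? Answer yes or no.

D₁ = 33, D₂ = 33
river cycle of f (length 4): (2, 5, -1), (-1, 5, 2), (2, 3, -3), (-3, 3, 2)
river cycle of g (length 4): (2, 5, -1), (-1, 5, 2), (2, 3, -3), (-3, 3, 2)
cycles coincide ⇒ equivalent

yes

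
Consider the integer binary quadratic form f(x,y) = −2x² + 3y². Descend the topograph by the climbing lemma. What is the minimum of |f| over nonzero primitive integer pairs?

descent: ρ → (3,0,-2)
descent: ρ → (-2,4,1)  [lands on river]
river: ρ → (1,4,-2)
closes: descent 2, river 2
min |a| on river = 1

1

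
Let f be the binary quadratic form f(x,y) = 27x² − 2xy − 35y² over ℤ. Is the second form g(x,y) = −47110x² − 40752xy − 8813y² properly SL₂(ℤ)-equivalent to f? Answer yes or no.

D₁ = 3784, D₂ = 3784
river cycle of f (length 30): (27, 52, -10), (-10, 48, 37), (37, 26, -21), (-21, 58, 5), (5, 52, -54), (-54, 56, 3), (3, 58, -35), (-35, 12, 26), (26, 40, -21), (-21, 44, 22), … (20 more)
river cycle of g (length 30): (27, 52, -10), (-10, 48, 37), (37, 26, -21), (-21, 58, 5), (5, 52, -54), (-54, 56, 3), (3, 58, -35), (-35, 12, 26), (26, 40, -21), (-21, 44, 22), … (20 more)
cycles coincide ⇒ equivalent

yes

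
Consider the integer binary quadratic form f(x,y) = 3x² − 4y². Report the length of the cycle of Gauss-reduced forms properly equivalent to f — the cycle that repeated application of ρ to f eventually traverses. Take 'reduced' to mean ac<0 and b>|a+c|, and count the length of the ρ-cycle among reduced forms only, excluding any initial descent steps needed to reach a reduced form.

D = 48, ⌊√D⌋ = 6
descent: ρ → (-4,0,3)
descent: ρ → (3,6,-1)  [lands on river]
river: ρ → (-1,6,3)
ρ-cycle length = 2 (tail of 2 descent steps not counted)

2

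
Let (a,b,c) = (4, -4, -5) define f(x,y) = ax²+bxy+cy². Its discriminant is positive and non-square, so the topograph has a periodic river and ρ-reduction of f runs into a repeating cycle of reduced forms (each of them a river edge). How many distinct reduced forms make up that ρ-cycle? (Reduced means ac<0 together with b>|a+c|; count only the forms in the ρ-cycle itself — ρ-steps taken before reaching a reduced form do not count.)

D = 96, ⌊√D⌋ = 9
descent: ρ → (-5,4,4)  [lands on river]
river: ρ → (4,4,-5)
river: ρ → (-5,6,3)
river: ρ → (3,6,-5)
ρ-cycle length = 4 (tail of 1 descent step not counted)

4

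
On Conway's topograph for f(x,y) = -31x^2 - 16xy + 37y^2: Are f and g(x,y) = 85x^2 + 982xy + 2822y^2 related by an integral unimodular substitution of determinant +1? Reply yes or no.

D₁ = 4844, D₂ = 4844
river cycle of f (length 8): (37, 16, -31), (-31, 46, 22), (22, 42, -35), (-35, 28, 29), (29, 30, -34), (-34, 38, 25), (25, 62, -10), (-10, 58, 37)
river cycle of g (length 8): (-10, 58, 37), (37, 16, -31), (-31, 46, 22), (22, 42, -35), (-35, 28, 29), (29, 30, -34), (-34, 38, 25), (25, 62, -10)
cycles coincide ⇒ equivalent

yes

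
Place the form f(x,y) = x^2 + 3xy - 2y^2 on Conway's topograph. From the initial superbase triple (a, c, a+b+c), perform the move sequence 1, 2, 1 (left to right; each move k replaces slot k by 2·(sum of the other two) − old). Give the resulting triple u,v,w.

start (1,-2,2) = (f(1,0),f(0,1),f(1,1))
replace slot 1: 2·((-2)+2) − 1 = -1 → (-1,-2,2)
replace slot 2: 2·((-1)+2) − (-2) = 4 → (-1,4,2)
replace slot 1: 2·(4+2) − (-1) = 13 → (13,4,2)

13,4,2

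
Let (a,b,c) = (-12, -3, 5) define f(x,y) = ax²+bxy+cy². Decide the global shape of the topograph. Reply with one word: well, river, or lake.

D = b²−4ac = (-3)² − 4·(-12)·5 = 249
D > 0 non-square ⇒ indefinite ⇒ periodic river

river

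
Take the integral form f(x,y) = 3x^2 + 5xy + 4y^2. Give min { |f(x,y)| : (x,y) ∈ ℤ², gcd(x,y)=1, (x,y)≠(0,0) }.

translate: b→-1 (≡5 mod 6), so (3,5,4)→(3,-1,2)
flip: (3,-1,2)→(2,1,3)
reduced (well bottom): (2,1,3) with a≤c, −a<b≤a
well minimum = a = 2

2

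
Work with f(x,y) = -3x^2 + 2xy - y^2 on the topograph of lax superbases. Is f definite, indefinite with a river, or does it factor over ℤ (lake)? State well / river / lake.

D = b²−4ac = 2² − 4·(-3)·(-1) = -8
D < 0 ⇒ definite ⇒ every region one sign ⇒ single well

well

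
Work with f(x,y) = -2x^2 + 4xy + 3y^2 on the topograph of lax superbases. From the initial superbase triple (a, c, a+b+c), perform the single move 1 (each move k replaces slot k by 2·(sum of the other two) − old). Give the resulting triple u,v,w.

start (-2,3,5) = (f(1,0),f(0,1),f(1,1))
replace slot 1: 2·(3+5) − (-2) = 18 → (18,3,5)

18,3,5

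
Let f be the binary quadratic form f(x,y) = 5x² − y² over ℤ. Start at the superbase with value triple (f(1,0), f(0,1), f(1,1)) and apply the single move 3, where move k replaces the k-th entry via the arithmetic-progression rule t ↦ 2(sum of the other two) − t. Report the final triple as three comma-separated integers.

start (5,-1,4) = (f(1,0),f(0,1),f(1,1))
replace slot 3: 2·(5+(-1)) − 4 = 4 → (5,-1,4)

5,-1,4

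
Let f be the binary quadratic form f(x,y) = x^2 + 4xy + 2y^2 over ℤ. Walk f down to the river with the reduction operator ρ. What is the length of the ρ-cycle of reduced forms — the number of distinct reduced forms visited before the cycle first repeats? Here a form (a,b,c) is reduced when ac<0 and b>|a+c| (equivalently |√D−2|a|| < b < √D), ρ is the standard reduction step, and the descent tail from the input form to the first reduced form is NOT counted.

D = 8, ⌊√D⌋ = 2
descent: ρ → (2,0,-1)
descent: ρ → (-1,2,1)  [lands on river]
river: ρ → (1,2,-1)
ρ-cycle length = 2 (tail of 2 descent steps not counted)

2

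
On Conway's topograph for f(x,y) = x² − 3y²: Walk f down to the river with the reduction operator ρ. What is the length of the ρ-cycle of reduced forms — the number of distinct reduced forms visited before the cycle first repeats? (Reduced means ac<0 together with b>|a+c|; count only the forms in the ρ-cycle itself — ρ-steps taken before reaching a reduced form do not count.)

D = 12, ⌊√D⌋ = 3
descent: ρ → (-3,0,1)
descent: ρ → (1,2,-2)  [lands on river]
river: ρ → (-2,2,1)
ρ-cycle length = 2 (tail of 2 descent steps not counted)

2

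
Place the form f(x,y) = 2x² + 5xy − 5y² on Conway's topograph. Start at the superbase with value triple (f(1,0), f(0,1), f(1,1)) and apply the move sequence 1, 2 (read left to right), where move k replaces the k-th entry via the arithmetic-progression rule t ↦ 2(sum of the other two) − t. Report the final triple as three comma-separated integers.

start (2,-5,2) = (f(1,0),f(0,1),f(1,1))
replace slot 1: 2·((-5)+2) − 2 = -8 → (-8,-5,2)
replace slot 2: 2·((-8)+2) − (-5) = -7 → (-8,-7,2)

-8,-7,2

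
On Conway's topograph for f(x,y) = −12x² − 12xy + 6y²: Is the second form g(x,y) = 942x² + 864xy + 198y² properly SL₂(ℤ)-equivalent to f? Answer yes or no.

D₁ = 432, D₂ = 432
river cycle of f (length 2): (6, 12, -12), (-12, 12, 6)
river cycle of g (length 2): (6, 12, -12), (-12, 12, 6)
cycles coincide ⇒ equivalent

yes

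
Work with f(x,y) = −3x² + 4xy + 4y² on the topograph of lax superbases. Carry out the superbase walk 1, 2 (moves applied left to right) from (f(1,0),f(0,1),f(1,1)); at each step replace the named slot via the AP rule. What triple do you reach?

start (-3,4,5) = (f(1,0),f(0,1),f(1,1))
replace slot 1: 2·(4+5) − (-3) = 21 → (21,4,5)
replace slot 2: 2·(21+5) − 4 = 48 → (21,48,5)

21,48,5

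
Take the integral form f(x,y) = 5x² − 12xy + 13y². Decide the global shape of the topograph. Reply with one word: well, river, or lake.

D = b²−4ac = (-12)² − 4·5·13 = -116
D < 0 ⇒ definite ⇒ every region one sign ⇒ single well

well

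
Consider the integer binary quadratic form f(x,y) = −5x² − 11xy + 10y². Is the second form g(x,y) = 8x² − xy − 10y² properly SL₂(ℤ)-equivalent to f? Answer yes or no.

D₁ = 321, D₂ = 321
river cycle of f (length 6): (10, 11, -5), (-5, 9, 12), (12, 15, -2), (-2, 17, 4), (4, 15, -6), (-6, 9, 10)
river cycle of g (length 4): (8, 15, -3), (-3, 15, 8), (8, 17, -1), (-1, 17, 8)
cycles differ ⇒ inequivalent

no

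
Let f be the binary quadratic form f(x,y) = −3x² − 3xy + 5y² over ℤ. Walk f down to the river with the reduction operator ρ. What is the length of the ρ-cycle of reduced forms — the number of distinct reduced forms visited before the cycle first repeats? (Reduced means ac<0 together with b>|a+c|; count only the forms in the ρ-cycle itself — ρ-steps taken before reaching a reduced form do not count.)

D = 69, ⌊√D⌋ = 8
descent: ρ → (5,3,-3)  [lands on river]
river: ρ → (-3,3,5)
river: ρ → (5,7,-1)
river: ρ → (-1,7,5)
ρ-cycle length = 4 (tail of 1 descent step not counted)

4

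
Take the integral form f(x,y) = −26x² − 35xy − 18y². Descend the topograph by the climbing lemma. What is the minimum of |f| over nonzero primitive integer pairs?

translate: b→-17 (≡35 mod 52), so (26,35,18)→(26,-17,9)
flip: (26,-17,9)→(9,17,26)
translate: b→-1 (≡17 mod 18), so (9,17,26)→(9,-1,18)
reduced (well bottom): (9,-1,18) with a≤c, −a<b≤a
well minimum |f| = |-9| = 9 (negative-definite)

9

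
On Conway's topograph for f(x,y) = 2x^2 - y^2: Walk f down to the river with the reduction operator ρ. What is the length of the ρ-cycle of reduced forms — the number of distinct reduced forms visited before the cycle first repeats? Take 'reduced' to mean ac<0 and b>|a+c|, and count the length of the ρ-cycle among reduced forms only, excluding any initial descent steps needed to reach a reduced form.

D = 8, ⌊√D⌋ = 2
descent: ρ → (-1,2,1)  [lands on river]
river: ρ → (1,2,-1)
ρ-cycle length = 2 (tail of 1 descent step not counted)

2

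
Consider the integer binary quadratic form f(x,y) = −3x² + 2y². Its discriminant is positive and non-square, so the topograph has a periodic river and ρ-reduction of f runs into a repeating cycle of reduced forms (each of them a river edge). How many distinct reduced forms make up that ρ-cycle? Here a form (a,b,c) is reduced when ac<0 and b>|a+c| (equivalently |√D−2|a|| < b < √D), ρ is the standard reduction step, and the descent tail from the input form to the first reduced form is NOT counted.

D = 24, ⌊√D⌋ = 4
descent: ρ → (2,4,-1)  [lands on river]
river: ρ → (-1,4,2)
ρ-cycle length = 2 (tail of 1 descent step not counted)

2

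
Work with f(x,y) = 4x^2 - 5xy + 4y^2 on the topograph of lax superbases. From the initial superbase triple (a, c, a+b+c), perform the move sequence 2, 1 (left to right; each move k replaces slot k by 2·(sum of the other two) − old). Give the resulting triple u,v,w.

start (4,4,3) = (f(1,0),f(0,1),f(1,1))
replace slot 2: 2·(4+3) − 4 = 10 → (4,10,3)
replace slot 1: 2·(10+3) − 4 = 22 → (22,10,3)

22,10,3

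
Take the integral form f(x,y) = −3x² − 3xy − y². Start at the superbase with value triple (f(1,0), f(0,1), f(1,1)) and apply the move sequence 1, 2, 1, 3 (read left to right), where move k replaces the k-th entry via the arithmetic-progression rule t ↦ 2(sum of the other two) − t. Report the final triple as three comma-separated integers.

start (-3,-1,-7) = (f(1,0),f(0,1),f(1,1))
replace slot 1: 2·((-1)+(-7)) − (-3) = -13 → (-13,-1,-7)
replace slot 2: 2·((-13)+(-7)) − (-1) = -39 → (-13,-39,-7)
replace slot 1: 2·((-39)+(-7)) − (-13) = -79 → (-79,-39,-7)
replace slot 3: 2·((-79)+(-39)) − (-7) = -229 → (-79,-39,-229)

-79,-39,-229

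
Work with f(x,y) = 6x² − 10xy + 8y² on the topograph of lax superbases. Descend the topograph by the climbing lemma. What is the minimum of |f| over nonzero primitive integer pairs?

translate: b→2 (≡-10 mod 12), so (6,-10,8)→(6,2,4)
flip: (6,2,4)→(4,-2,6)
reduced (well bottom): (4,-2,6) with a≤c, −a<b≤a
well minimum = a = 4

4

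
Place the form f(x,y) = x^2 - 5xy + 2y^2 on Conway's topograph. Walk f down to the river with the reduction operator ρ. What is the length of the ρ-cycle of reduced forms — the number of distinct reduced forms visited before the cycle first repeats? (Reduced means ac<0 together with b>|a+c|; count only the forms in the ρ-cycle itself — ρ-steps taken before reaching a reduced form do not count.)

D = 17, ⌊√D⌋ = 4
descent: ρ → (2,1,-2)  [lands on river]
river: ρ → (-2,3,1)
river: ρ → (1,3,-2)
river: ρ → (-2,1,2)
river: ρ → (2,3,-1)
river: ρ → (-1,3,2)
ρ-cycle length = 6 (tail of 1 descent step not counted)

6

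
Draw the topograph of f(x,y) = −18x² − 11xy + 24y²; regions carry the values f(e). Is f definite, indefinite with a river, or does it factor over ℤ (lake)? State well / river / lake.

D = b²−4ac = (-11)² − 4·(-18)·24 = 1849
D = 43² is a perfect square ⇒ form factors over ℤ ⇒ lakes

lake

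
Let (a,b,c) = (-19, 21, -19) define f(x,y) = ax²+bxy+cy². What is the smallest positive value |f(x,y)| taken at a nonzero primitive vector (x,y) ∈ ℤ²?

translate: b→17 (≡-21 mod 38), so (19,-21,19)→(19,17,17)
flip: (19,17,17)→(17,-17,19)
translate: b→17 (≡-17 mod 34), so (17,-17,19)→(17,17,19)
reduced (well bottom): (17,17,19) with a≤c, −a<b≤a
well minimum |f| = |-17| = 17 (negative-definite)

17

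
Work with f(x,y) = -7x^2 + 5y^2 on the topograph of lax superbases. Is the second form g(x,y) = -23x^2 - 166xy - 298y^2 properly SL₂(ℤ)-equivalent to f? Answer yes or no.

D₁ = 140, D₂ = 140
river cycle of f (length 2): (5, 10, -2), (-2, 10, 5)
river cycle of g (length 2): (-2, 10, 5), (5, 10, -2)
cycles coincide ⇒ equivalent

yes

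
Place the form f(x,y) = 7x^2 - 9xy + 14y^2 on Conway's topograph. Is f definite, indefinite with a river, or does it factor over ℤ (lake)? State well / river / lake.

D = b²−4ac = (-9)² − 4·7·14 = -311
D < 0 ⇒ definite ⇒ every region one sign ⇒ single well

well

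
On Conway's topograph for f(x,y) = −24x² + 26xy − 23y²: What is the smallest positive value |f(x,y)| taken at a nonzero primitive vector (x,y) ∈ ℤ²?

translate: b→22 (≡-26 mod 48), so (24,-26,23)→(24,22,21)
flip: (24,22,21)→(21,-22,24)
translate: b→20 (≡-22 mod 42), so (21,-22,24)→(21,20,23)
reduced (well bottom): (21,20,23) with a≤c, −a<b≤a
well minimum |f| = |-21| = 21 (negative-definite)

21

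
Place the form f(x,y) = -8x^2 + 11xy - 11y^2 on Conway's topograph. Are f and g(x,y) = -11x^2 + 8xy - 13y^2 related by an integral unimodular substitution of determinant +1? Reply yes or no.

D₁ = -231, D₂ = -508
discriminants differ ⇒ not SL₂(ℤ)-equivalent

no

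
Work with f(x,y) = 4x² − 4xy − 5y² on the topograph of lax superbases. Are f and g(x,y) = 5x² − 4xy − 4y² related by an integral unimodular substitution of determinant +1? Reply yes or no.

D₁ = 96, D₂ = 96
river cycle of f (length 4): (-5, 4, 4), (4, 4, -5), (-5, 6, 3), (3, 6, -5)
river cycle of g (length 4): (-4, 4, 5), (5, 6, -3), (-3, 6, 5), (5, 4, -4)
cycles differ ⇒ inequivalent

no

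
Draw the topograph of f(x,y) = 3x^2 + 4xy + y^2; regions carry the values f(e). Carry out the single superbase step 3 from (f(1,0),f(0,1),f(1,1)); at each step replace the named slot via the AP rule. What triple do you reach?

start (3,1,8) = (f(1,0),f(0,1),f(1,1))
replace slot 3: 2·(3+1) − 8 = 0 → (3,1,0)

3,1,0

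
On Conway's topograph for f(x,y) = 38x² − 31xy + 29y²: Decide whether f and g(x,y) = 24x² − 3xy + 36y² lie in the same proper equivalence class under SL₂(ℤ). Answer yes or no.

D₁ = -3447, D₂ = -3447
f: flip: (38,-31,29)→(29,31,38)
f: translate: b→-27 (≡31 mod 58), so (29,31,38)→(29,-27,36)
f: reduced (well bottom): (29,-27,36) with a≤c, −a<b≤a
g: reduced (well bottom): (24,-3,36) with a≤c, −a<b≤a
reduced forms (29, -27, 36) vs (24, -3, 36) ⇒ inequivalent

no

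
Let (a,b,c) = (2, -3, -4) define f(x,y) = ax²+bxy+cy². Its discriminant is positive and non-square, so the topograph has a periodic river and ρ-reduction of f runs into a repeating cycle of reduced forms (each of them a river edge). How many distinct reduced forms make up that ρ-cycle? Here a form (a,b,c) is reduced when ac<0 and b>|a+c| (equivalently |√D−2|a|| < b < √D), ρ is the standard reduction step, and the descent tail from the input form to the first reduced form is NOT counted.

D = 41, ⌊√D⌋ = 6
descent: ρ → (-4,3,2)  [lands on river]
river: ρ → (2,5,-2)
river: ρ → (-2,3,4)
river: ρ → (4,5,-1)
river: ρ → (-1,5,4)
river: ρ → (4,3,-2)
river: ρ → (-2,5,2)
river: ρ → (2,3,-4)
river: ρ → (-4,5,1)
river: ρ → (1,5,-4)
ρ-cycle length = 10 (tail of 1 descent step not counted)

10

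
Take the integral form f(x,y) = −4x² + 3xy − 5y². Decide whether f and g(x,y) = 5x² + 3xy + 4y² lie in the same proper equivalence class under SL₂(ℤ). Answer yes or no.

D₁ = -71, D₂ = -71
f is negative-definite; reduce −f:
−f: reduced (well bottom): (4,-3,5) with a≤c, −a<b≤a
flip sign back: reduced form of f is (-4,3,-5)
g: flip: (5,3,4)→(4,-3,5)
g: reduced (well bottom): (4,-3,5) with a≤c, −a<b≤a
reduced forms (-4, 3, -5) vs (4, -3, 5) ⇒ inequivalent

no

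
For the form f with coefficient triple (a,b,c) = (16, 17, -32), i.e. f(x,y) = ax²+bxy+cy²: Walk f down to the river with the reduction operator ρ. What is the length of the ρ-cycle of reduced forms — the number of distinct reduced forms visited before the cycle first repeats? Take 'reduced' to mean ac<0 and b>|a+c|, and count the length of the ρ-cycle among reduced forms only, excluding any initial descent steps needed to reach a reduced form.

D = 2337, ⌊√D⌋ = 48
river: ρ → (-32,47,1)
river: ρ → (1,47,-32)
river: ρ → (-32,17,16)
river: ρ → (16,47,-2)
river: ρ → (-2,45,39)
river: ρ → (39,33,-8)
river: ρ → (-8,47,4)
river: ρ → (4,41,-41)
river: ρ → (-41,41,4)
river: ρ → (4,47,-8)
river: ρ → (-8,33,39)
river: ρ → (39,45,-2)
river: ρ → (-2,47,16)
river: ρ → (16,17,-32)
ρ-cycle length = 14 (tail of 0 descent steps not counted)

14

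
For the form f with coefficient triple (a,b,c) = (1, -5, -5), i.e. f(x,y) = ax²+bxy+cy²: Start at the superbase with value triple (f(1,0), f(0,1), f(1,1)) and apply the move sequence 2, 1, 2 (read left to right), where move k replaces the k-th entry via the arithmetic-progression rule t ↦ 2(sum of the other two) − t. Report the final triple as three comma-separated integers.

start (1,-5,-9) = (f(1,0),f(0,1),f(1,1))
replace slot 2: 2·(1+(-9)) − (-5) = -11 → (1,-11,-9)
replace slot 1: 2·((-11)+(-9)) − 1 = -41 → (-41,-11,-9)
replace slot 2: 2·((-41)+(-9)) − (-11) = -89 → (-41,-89,-9)

-41,-89,-9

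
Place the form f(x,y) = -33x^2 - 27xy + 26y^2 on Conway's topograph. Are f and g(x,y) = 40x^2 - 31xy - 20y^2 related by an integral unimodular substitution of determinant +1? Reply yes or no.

D₁ = 4161, D₂ = 4161
river cycle of f (length 12): (26, 27, -33), (-33, 39, 20), (20, 41, -31), (-31, 21, 30), (30, 39, -22), (-22, 49, 20), (20, 31, -40), (-40, 49, 11), (11, 61, -10), (-10, 59, 17), … (2 more)
river cycle of g (length 12): (-20, 31, 40), (40, 49, -11), (-11, 61, 10), (10, 59, -17), (-17, 43, 34), (34, 25, -26), (-26, 27, 33), (33, 39, -20), (-20, 41, 31), (31, 21, -30), … (2 more)
cycles differ ⇒ inequivalent

no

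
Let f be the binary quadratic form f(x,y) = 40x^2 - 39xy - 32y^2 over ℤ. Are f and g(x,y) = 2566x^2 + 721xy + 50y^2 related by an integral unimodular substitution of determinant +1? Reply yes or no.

D₁ = 6641, D₂ = 6641
river cycle of f (length 50): (-32, 39, 40), (40, 41, -31), (-31, 21, 50), (50, 79, -2), (-2, 81, 10), (10, 79, -10), (-10, 81, 2), (2, 79, -50), (-50, 21, 31), (31, 41, -40), … (40 more)
river cycle of g (length 50): (50, 79, -2), (-2, 81, 10), (10, 79, -10), (-10, 81, 2), (2, 79, -50), (-50, 21, 31), (31, 41, -40), (-40, 39, 32), (32, 25, -47), (-47, 69, 10), … (40 more)
cycles coincide ⇒ equivalent

yes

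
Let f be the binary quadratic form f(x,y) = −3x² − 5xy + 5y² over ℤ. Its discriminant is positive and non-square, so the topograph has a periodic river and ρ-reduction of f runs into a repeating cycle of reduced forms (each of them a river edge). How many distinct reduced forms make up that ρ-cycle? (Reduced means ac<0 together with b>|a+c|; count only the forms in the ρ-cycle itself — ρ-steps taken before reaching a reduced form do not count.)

D = 85, ⌊√D⌋ = 9
descent: ρ → (5,5,-3)  [lands on river]
river: ρ → (-3,7,3)
river: ρ → (3,5,-5)
river: ρ → (-5,5,3)
river: ρ → (3,7,-3)
river: ρ → (-3,5,5)
ρ-cycle length = 6 (tail of 1 descent step not counted)

6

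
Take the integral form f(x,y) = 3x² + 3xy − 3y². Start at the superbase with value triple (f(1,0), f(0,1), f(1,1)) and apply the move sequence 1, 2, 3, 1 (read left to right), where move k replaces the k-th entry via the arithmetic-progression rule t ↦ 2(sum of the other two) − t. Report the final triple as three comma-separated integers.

start (3,-3,3) = (f(1,0),f(0,1),f(1,1))
replace slot 1: 2·((-3)+3) − 3 = -3 → (-3,-3,3)
replace slot 2: 2·((-3)+3) − (-3) = 3 → (-3,3,3)
replace slot 3: 2·((-3)+3) − 3 = -3 → (-3,3,-3)
replace slot 1: 2·(3+(-3)) − (-3) = 3 → (3,3,-3)

3,3,-3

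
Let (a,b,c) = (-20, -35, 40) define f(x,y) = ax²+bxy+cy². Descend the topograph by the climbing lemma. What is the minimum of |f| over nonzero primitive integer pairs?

descent: ρ → (40,35,-20)  [lands on river]
river: ρ → (-20,45,30)
river: ρ → (30,15,-35)
river: ρ → (-35,55,10)
river: ρ → (10,65,-5)
river: ρ → (-5,65,10)
river: ρ → (10,55,-35)
river: ρ → (-35,15,30)
river: ρ → (30,45,-20)
river: ρ → (-20,35,40)
river: ρ → (40,45,-15)
river: ρ → (-15,45,40)
closes: descent 1, river 12
min |a| on river = 5

5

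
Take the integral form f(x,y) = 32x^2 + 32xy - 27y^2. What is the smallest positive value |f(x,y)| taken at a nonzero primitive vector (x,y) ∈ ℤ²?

river: ρ → (-27,22,37)
river: ρ → (37,52,-12)
river: ρ → (-12,44,53)
river: ρ → (53,62,-3)
river: ρ → (-3,64,32)
river: ρ → (32,64,-3)
river: ρ → (-3,62,53)
river: ρ → (53,44,-12)
river: ρ → (-12,52,37)
river: ρ → (37,22,-27)
river: ρ → (-27,32,32)
river: ρ → (32,32,-27)
closes: descent 0, river 12
min |a| on river = 3

3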